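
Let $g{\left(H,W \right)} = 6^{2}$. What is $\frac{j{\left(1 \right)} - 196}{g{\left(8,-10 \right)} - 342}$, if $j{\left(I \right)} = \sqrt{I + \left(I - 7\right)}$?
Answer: $\frac{98}{153} - \frac{i \sqrt{5}}{306} \approx 0.64052 - 0.0073074 i$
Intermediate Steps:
$j{\left(I \right)} = \sqrt{-7 + 2 I}$ ($j{\left(I \right)} = \sqrt{I + \left(-7 + I\right)} = \sqrt{-7 + 2 I}$)
$g{\left(H,W \right)} = 36$
$\frac{j{\left(1 \right)} - 196}{g{\left(8,-10 \right)} - 342} = \frac{\sqrt{-7 + 2 \cdot 1} - 196}{36 - 342} = \frac{\sqrt{-7 + 2} - 196}{-306} = \left(\sqrt{-5} - 196\right) \left(- \frac{1}{306}\right) = \left(i \sqrt{5} - 196\right) \left(- \frac{1}{306}\right) = \left(-196 + i \sqrt{5}\right) \left(- \frac{1}{306}\right) = \frac{98}{153} - \frac{i \sqrt{5}}{306}$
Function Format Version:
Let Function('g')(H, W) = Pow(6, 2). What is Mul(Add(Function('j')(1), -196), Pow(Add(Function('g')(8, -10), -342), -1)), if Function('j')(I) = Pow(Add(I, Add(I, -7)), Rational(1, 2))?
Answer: Add(Rational(98, 153), Mul(Rational(-1, 306), I, Pow(5, Rational(1, 2)))) ≈ Add(0.64052, Mul(-0.0073074, I))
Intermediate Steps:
Function('j')(I) = Pow(Add(-7, Mul(2, I)), Rational(1, 2)) (Function('j')(I) = Pow(Add(I, Add(-7, I)), Rational(1, 2)) = Pow(Add(-7, Mul(2, I)), Rational(1, 2)))
Function('g')(H, W) = 36
Mul(Add(Function('j')(1), -196), Pow(Add(Function('g')(8, -10), -342), -1)) = Mul(Add(Pow(Add(-7, Mul(2, 1)), Rational(1, 2)), -196), Pow(Add(36, -342), -1)) = Mul(Add(Pow(Add(-7, 2), Rational(1, 2)), -196), Pow(-306, -1)) = Mul(Add(Pow(-5, Rational(1, 2)), -196), Rational(-1, 306)) = Mul(Add(Mul(I, Pow(5, Rational(1, 2))), -196), Rational(-1, 306)) = Mul(Add(-196, Mul(I, Pow(5, Rational(1, 2)))), Rational(-1, 306)) = Add(Rational(98, 153), Mul(Rational(-1, 306), I, Pow(5, Rational(1, 2))))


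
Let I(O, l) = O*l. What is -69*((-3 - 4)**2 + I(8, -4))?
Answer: -1173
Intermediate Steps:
-69*((-3 - 4)**2 + I(8, -4)) = -69*((-3 - 4)**2 + 8*(-4)) = -69*((-7)**2 - 32) = -69*(49 - 32) = -69*17 = -1173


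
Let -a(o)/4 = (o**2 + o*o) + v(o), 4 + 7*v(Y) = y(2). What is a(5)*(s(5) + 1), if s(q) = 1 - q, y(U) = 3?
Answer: 4188/7 ≈ 598.29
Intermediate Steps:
v(Y) = -1/7 (v(Y) = -4/7 + (1/7)*3 = -4/7 + 3/7 = -1/7)
a(o) = 4/7 - 8*o**2 (a(o) = -4*((o**2 + o*o) - 1/7) = -4*((o**2 + o**2) - 1/7) = -4*(2*o**2 - 1/7) = -4*(-1/7 + 2*o**2) = 4/7 - 8*o**2)
a(5)*(s(5) + 1) = (4/7 - 8*5**2)*((1 - 1*5) + 1) = (4/7 - 8*25)*((1 - 5) + 1) = (4/7 - 200)*(-4 + 1) = -1396/7*(-3) = 4188/7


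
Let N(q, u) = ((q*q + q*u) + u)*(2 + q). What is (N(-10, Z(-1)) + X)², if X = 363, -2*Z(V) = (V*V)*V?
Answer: 160801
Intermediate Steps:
Z(V) = -V³/2 (Z(V) = -V*V*V/2 = -V²*V/2 = -V³/2)
N(q, u) = (2 + q)*(u + q² + q*u) (N(q, u) = ((q² + q*u) + u)*(2 + q) = (u + q² + q*u)*(2 + q) = (2 + q)*(u + q² + q*u))
(N(-10, Z(-1)) + X)² = (((-10)³ + 2*(-½*(-1)³) + 2*(-10)² - ½*(-1)³*(-10)² + 3*(-10)*(-½*(-1)³)) + 363)² = ((-1000 + 2*(-½*(-1)) + 2*100 - ½*(-1)*100 + 3*(-10)*(-½*(-1))) + 363)² = ((-1000 + 2*(½) + 200 + (½)*100 + 3*(-10)*(½)) + 363)² = ((-1000 + 1 + 200 + 50 - 15) + 363)² = (-764 + 363)² = (-401)² = 160801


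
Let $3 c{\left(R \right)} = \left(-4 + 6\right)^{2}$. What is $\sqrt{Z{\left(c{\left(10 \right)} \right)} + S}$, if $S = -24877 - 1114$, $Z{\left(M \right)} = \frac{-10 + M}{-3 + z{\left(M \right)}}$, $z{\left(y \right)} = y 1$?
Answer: $\frac{i \sqrt{649645}}{5} \approx 161.2 i$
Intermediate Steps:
$z{\left(y \right)} = y$
$c{\left(R \right)} = \frac{4}{3}$ ($c{\left(R \right)} = \frac{\left(-4 + 6\right)^{2}}{3} = \frac{2^{2}}{3} = \frac{1}{3} \cdot 4 = \frac{4}{3}$)
$Z{\left(M \right)} = \frac{-10 + M}{-3 + M}$
$S = -25991$ ($S = -24877 - 1114 = -25991$)
$\sqrt{Z{\left(c{\left(10 \right)} \right)} + S} = \sqrt{\frac{-10 + \frac{4}{3}}{-3 + \frac{4}{3}} - 25991} = \sqrt{\frac{1}{- \frac{5}{3}} \left(- \frac{26}{3}\right) - 25991} = \sqrt{\left(- \frac{3}{5}\right) \left(- \frac{26}{3}\right) - 25991} = \sqrt{\frac{26}{5} - 25991} = \sqrt{- \frac{129929}{5}} = \frac{i \sqrt{649645}}{5}$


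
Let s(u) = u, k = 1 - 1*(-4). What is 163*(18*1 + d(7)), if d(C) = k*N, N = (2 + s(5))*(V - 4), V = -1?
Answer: -25591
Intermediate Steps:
k = 5 (k = 1 + 4 = 5)
N = -35 (N = (2 + 5)*(-1 - 4) = 7*(-5) = -35)
d(C) = -175 (d(C) = 5*(-35) = -175)
163*(18*1 + d(7)) = 163*(18*1 - 175) = 163*(18 - 175) = 163*(-157) = -25591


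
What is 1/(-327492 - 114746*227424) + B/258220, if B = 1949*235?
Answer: 2303255181123073/1298530731248832 ≈ 1.7737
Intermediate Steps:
B = 458015
1/(-327492 - 114746*227424) + B/258220 = 1/(-327492 - 114746*227424) + 458015/258220 = (1/227424)/(-442238) + 458015*(1/258220) = -1/442238*1/227424 + 91603/51644 = -1/100575534912 + 91603/51644 = 2303255181123073/1298530731248832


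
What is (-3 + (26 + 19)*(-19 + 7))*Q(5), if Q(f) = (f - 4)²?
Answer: -543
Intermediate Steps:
Q(f) = (-4 + f)²
(-3 + (26 + 19)*(-19 + 7))*Q(5) = (-3 + (26 + 19)*(-19 + 7))*(-4 + 5)² = (-3 + 45*(-12))*1² = (-3 - 540)*1 = -543*1 = -543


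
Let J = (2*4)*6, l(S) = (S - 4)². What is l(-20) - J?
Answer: 528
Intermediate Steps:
l(S) = (-4 + S)²
J = 48 (J = 8*6 = 48)
l(-20) - J = (-4 - 20)² - 1*48 = (-24)² - 48 = 576 - 48 = 528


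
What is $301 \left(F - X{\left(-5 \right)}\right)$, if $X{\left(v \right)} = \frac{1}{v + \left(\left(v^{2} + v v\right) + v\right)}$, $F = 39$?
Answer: $\frac{469259}{40} \approx 11731.0$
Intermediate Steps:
$X{\left(v \right)} = \frac{1}{2 v + 2 v^{2}}$ ($X{\left(v \right)} = \frac{1}{v + \left(\left(v^{2} + v^{2}\right) + v\right)} = \frac{1}{v + \left(2 v^{2} + v\right)} = \frac{1}{v + \left(v + 2 v^{2}\right)} = \frac{1}{2 v + 2 v^{2}}$)
$301 \left(F - X{\left(-5 \right)}\right) = 301 \left(39 - \frac{1}{2 \left(-5\right) \left(1 - 5\right)}\right) = 301 \left(39 - \frac{1}{2} \left(- \frac{1}{5}\right) \frac{1}{-4}\right) = 301 \left(39 - \frac{1}{2} \left(- \frac{1}{5}\right) \left(- \frac{1}{4}\right)\right) = 301 \left(39 - \frac{1}{40}\right) = 301 \cdot \frac{1559}{40} = \frac{469259}{40}$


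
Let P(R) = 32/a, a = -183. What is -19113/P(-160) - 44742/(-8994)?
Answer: 5243259445/47968 ≈ 1.0931e+5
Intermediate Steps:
P(R) = -32/183 (P(R) = 32/(-183) = 32*(-1/183) = -32/183)
-19113/P(-160) - 44742/(-8994) = -19113/(-32/183) - 44742/(-8994) = -19113*(-183/32) - 44742*(-1/8994) = 3497679/32 + 7457/1499 = 5243259445/47968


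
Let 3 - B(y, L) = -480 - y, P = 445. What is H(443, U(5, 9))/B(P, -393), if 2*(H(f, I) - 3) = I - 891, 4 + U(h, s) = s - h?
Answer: -885/1856 ≈ -0.47683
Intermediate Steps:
U(h, s) = -4 + s - h (U(h, s) = -4 + (s - h) = -4 + s - h)
H(f, I) = -885/2 + I/2 (H(f, I) = 3 + (I - 891)/2 = 3 + (-891 + I)/2 = 3 + (-891/2 + I/2) = -885/2 + I/2)
B(y, L) = 483 + y (B(y, L) = 3 - (-480 - y) = 3 + (480 + y) = 483 + y)
H(443, U(5, 9))/B(P, -393) = (-885/2 + (-4 + 9 - 1*5)/2)/(483 + 445) = (-885/2 + (-4 + 9 - 5)/2)/928 = (-885/2 + (½)*0)*(1/928) = (-885/2 + 0)*(1/928) = -885/2*1/928 = -885/1856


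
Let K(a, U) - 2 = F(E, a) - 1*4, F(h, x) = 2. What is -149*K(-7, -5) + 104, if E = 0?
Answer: 104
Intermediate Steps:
K(a, U) = 0 (K(a, U) = 2 + (2 - 1*4) = 2 + (2 - 4) = 2 - 2 = 0)
-149*K(-7, -5) + 104 = -149*0 + 104 = 0 + 104 = 104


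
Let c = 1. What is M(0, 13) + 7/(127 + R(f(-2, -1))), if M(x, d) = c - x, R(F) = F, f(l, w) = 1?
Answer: 135/128 ≈ 1.0547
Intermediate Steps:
M(x, d) = 1 - x
M(0, 13) + 7/(127 + R(f(-2, -1))) = (1 - 1*0) + 7/(127 + 1) = (1 + 0) + 7/128 = 1 + (1/128)*7 = 1 + 7/128 = 135/128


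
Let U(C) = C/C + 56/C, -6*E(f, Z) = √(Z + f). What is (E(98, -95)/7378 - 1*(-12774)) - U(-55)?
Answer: 702571/55 - √3/44268 ≈ 12774.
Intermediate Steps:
E(f, Z) = -√(Z + f)/6
U(C) = 1 + 56/C
(E(98, -95)/7378 - 1*(-12774)) - U(-55) = (-√(-95 + 98)/6/7378 - 1*(-12774)) - (56 - 55)/(-55) = (-√3/6*(1/7378) + 12774) - (-1)/55 = (-√3/44268 + 12774) - 1*(-1/55) = (12774 - √3/44268) + 1/55 = 702571/55 - √3/44268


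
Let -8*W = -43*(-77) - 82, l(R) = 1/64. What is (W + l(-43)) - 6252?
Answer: -425959/64 ≈ -6655.6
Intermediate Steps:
l(R) = 1/64
W = -3229/8 (W = -(-43*(-77) - 82)/8 = -(3311 - 82)/8 = -⅛*3229 = -3229/8 ≈ -403.63)
(W + l(-43)) - 6252 = (-3229/8 + 1/64) - 6252 = -25831/64 - 6252 = -425959/64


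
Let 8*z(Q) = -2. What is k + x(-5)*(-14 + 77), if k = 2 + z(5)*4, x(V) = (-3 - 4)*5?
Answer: -2204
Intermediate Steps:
z(Q) = -¼ (z(Q) = (⅛)*(-2) = -¼)
x(V) = -35 (x(V) = -7*5 = -35)
k = 1 (k = 2 - ¼*4 = 2 - 1 = 1)
k + x(-5)*(-14 + 77) = 1 - 35*(-14 + 77) = 1 - 35*63 = 1 - 2205 = -2204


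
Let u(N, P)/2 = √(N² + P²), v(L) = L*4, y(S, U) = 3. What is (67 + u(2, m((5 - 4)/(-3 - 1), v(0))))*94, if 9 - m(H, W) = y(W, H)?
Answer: 6298 + 376*√10 ≈ 7487.0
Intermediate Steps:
v(L) = 4*L
m(H, W) = 6 (m(H, W) = 9 - 1*3 = 9 - 3 = 6)
u(N, P) = 2*√(N² + P²)
(67 + u(2, m((5 - 4)/(-3 - 1), v(0))))*94 = (67 + 2*√(2² + 6²))*94 = (67 + 2*√(4 + 36))*94 = (67 + 2*√40)*94 = (67 + 2*(2*√10))*94 = (67 + 4*√10)*94 = 6298 + 376*√10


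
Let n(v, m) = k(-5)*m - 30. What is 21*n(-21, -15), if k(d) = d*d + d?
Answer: -6930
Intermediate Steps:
k(d) = d + d² (k(d) = d² + d = d + d²)
n(v, m) = -30 + 20*m (n(v, m) = (-5*(1 - 5))*m - 30 = (-5*(-4))*m - 30 = 20*m - 30 = -30 + 20*m)
21*n(-21, -15) = 21*(-30 + 20*(-15)) = 21*(-30 - 300) = 21*(-330) = -6930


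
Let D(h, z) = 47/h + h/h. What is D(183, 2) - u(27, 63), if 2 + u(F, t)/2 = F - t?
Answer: 14138/183 ≈ 77.257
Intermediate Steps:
u(F, t) = -4 - 2*t + 2*F (u(F, t) = -4 + 2*(F - t) = -4 + (-2*t + 2*F) = -4 - 2*t + 2*F)
D(h, z) = 1 + 47/h (D(h, z) = 47/h + 1 = 1 + 47/h)
D(183, 2) - u(27, 63) = (47 + 183)/183 - (-4 - 2*63 + 2*27) = (1/183)*230 - (-4 - 126 + 54) = 230/183 - 1*(-76) = 230/183 + 76 = 14138/183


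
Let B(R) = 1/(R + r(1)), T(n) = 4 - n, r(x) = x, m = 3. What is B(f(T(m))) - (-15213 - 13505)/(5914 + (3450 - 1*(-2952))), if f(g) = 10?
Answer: 164107/67738 ≈ 2.4227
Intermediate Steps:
B(R) = 1/(1 + R) (B(R) = 1/(R + 1) = 1/(1 + R))
B(f(T(m))) - (-15213 - 13505)/(5914 + (3450 - 1*(-2952))) = 1/(1 + 10) - (-15213 - 13505)/(5914 + (3450 - 1*(-2952))) = 1/11 - (-28718)/(5914 + (3450 + 2952)) = 1/11 - (-28718)/(5914 + 6402) = 1/11 - (-28718)/12316 = 1/11 - 1*(-14359/6158) = 1/11 + 14359/6158 = 164107/67738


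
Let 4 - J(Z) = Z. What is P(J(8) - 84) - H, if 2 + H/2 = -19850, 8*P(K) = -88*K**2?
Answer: -45480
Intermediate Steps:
J(Z) = 4 - Z
P(K) = -11*K**2 (P(K) = (-88*K**2)/8 = -11*K**2)
H = -39704 (H = -4 + 2*(-19850) = -4 - 39700 = -39704)
P(J(8) - 84) - H = -11*((4 - 1*8) - 84)**2 - 1*(-39704) = -11*((4 - 8) - 84)**2 + 39704 = -11*(-4 - 84)**2 + 39704 = -11*(-88)**2 + 39704 = -11*7744 + 39704 = -85184 + 39704 = -45480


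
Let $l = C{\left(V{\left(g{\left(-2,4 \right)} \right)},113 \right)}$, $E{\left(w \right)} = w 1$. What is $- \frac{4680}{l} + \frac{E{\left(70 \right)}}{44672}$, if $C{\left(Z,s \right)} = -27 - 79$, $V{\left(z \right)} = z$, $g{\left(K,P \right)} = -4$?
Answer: $\frac{52268095}{1183808} \approx 44.153$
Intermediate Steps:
$E{\left(w \right)} = w$
$C{\left(Z,s \right)} = -106$
$l = -106$
$- \frac{4680}{l} + \frac{E{\left(70 \right)}}{44672} = - \frac{4680}{-106} + \frac{70}{44672} = \left(-4680\right) \left(- \frac{1}{106}\right) + 70 \cdot \frac{1}{44672} = \frac{2340}{53} + \frac{35}{22336} = \frac{52268095}{1183808}$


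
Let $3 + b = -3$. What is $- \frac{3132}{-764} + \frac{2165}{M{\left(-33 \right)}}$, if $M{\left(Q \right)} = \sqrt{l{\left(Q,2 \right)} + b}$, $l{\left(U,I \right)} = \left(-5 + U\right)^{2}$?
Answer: $\frac{783}{191} + \frac{2165 \sqrt{1438}}{1438} \approx 61.192$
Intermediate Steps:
$b = -6$ ($b = -3 - 3 = -6$)
$M{\left(Q \right)} = \sqrt{-6 + \left(-5 + Q\right)^{2}}$ ($M{\left(Q \right)} = \sqrt{\left(-5 + Q\right)^{2} - 6} = \sqrt{-6 + \left(-5 + Q\right)^{2}}$)
$- \frac{3132}{-764} + \frac{2165}{M{\left(-33 \right)}} = - \frac{3132}{-764} + \frac{2165}{\sqrt{-6 + \left(-5 - 33\right)^{2}}} = \left(-3132\right) \left(- \frac{1}{764}\right) + \frac{2165}{\sqrt{-6 + \left(-38\right)^{2}}} = \frac{783}{191} + \frac{2165}{\sqrt{-6 + 1444}} = \frac{783}{191} + \frac{2165}{\sqrt{1438}} = \frac{783}{191} + 2165 \frac{\sqrt{1438}}{1438} = \frac{783}{191} + \frac{2165 \sqrt{1438}}{1438}$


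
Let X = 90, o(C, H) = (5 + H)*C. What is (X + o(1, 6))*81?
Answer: 8181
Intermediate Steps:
o(C, H) = C*(5 + H)
(X + o(1, 6))*81 = (90 + 1*(5 + 6))*81 = (90 + 1*11)*81 = (90 + 11)*81 = 101*81 = 8181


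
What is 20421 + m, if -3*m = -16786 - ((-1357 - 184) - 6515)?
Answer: 23331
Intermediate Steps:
m = 2910 (m = -(-16786 - ((-1357 - 184) - 6515))/3 = -(-16786 - (-1541 - 6515))/3 = -(-16786 - 1*(-8056))/3 = -(-16786 + 8056)/3 = -1/3*(-8730) = 2910)
20421 + m = 20421 + 2910 = 23331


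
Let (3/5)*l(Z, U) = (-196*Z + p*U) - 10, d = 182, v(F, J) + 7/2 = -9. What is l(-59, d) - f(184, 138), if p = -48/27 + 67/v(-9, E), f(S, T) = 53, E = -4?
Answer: 2300203/135 ≈ 17039.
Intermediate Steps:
v(F, J) = -25/2 (v(F, J) = -7/2 - 9 = -25/2)
p = -1606/225 (p = -48/27 + 67/(-25/2) = -48*1/27 + 67*(-2/25) = -16/9 - 134/25 = -1606/225 ≈ -7.1378)
l(Z, U) = -50/3 - 1606*U/135 - 980*Z/3 (l(Z, U) = 5*((-196*Z - 1606*U/225) - 10)/3 = 5*(-10 - 196*Z - 1606*U/225)/3 = -50/3 - 1606*U/135 - 980*Z/3)
l(-59, d) - f(184, 138) = (-50/3 - 1606/135*182 - 980/3*(-59)) - 1*53 = (-50/3 - 292292/135 + 57820/3) - 53 = 2307358/135 - 53 = 2300203/135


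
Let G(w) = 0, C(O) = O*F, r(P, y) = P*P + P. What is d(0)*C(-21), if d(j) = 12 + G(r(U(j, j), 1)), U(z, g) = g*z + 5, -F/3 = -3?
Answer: -2268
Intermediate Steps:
F = 9 (F = -3*(-3) = 9)
U(z, g) = 5 + g*z
r(P, y) = P + P² (r(P, y) = P² + P = P + P²)
C(O) = 9*O (C(O) = O*9 = 9*O)
d(j) = 12 (d(j) = 12 + 0 = 12)
d(0)*C(-21) = 12*(9*(-21)) = 12*(-189) = -2268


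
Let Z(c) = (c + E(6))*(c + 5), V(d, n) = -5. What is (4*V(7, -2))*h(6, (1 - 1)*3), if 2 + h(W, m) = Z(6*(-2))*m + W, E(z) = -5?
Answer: -80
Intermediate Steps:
Z(c) = (-5 + c)*(5 + c) (Z(c) = (c - 5)*(c + 5) = (-5 + c)*(5 + c))
h(W, m) = -2 + W + 119*m (h(W, m) = -2 + ((-25 + (6*(-2))²)*m + W) = -2 + ((-25 + (-12)²)*m + W) = -2 + ((-25 + 144)*m + W) = -2 + (119*m + W) = -2 + (W + 119*m) = -2 + W + 119*m)
(4*V(7, -2))*h(6, (1 - 1)*3) = (4*(-5))*(-2 + 6 + 119*((1 - 1)*3)) = -20*(-2 + 6 + 119*(0*3)) = -20*(-2 + 6 + 119*0) = -20*(-2 + 6 + 0) = -20*4 = -80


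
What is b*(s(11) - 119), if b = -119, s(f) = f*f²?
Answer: -144228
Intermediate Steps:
s(f) = f³
b*(s(11) - 119) = -119*(11³ - 119) = -119*(1331 - 119) = -119*1212 = -144228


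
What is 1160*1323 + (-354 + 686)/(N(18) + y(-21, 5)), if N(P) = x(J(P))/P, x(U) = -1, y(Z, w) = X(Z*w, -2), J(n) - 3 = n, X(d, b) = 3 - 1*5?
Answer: 56777184/37 ≈ 1.5345e+6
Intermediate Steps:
X(d, b) = -2 (X(d, b) = 3 - 5 = -2)
J(n) = 3 + n
y(Z, w) = -2
N(P) = -1/P
1160*1323 + (-354 + 686)/(N(18) + y(-21, 5)) = 1160*1323 + (-354 + 686)/(-1/18 - 2) = 1534680 + 332/(-1*1/18 - 2) = 1534680 + 332/(-1/18 - 2) = 1534680 + 332/(-37/18) = 1534680 + 332*(-18/37) = 1534680 - 5976/37 = 56777184/37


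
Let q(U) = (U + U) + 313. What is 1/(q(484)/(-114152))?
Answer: -114152/1281 ≈ -89.112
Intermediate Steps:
q(U) = 313 + 2*U (q(U) = 2*U + 313 = 313 + 2*U)
1/(q(484)/(-114152)) = 1/((313 + 2*484)/(-114152)) = 1/((313 + 968)*(-1/114152)) = 1/(1281*(-1/114152)) = 1/(-1281/114152) = -114152/1281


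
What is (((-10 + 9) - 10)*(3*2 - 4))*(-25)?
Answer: 550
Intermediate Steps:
(((-10 + 9) - 10)*(3*2 - 4))*(-25) = ((-1 - 10)*(6 - 4))*(-25) = -11*2*(-25) = -22*(-25) = 550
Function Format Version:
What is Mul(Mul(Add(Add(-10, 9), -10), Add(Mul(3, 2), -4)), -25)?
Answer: 550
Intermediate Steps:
Mul(Mul(Add(Add(-10, 9), -10), Add(Mul(3, 2), -4)), -25) = Mul(Mul(Add(-1, -10), Add(6, -4)), -25) = Mul(Mul(-11, 2), -25) = Mul(-22, -25) = 550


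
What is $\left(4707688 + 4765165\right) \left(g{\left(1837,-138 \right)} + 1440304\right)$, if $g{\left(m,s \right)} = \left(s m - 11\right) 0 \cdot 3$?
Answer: $13643788067312$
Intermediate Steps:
$g{\left(m,s \right)} = 0$ ($g{\left(m,s \right)} = \left(m s - 11\right) 0 \cdot 3 = \left(-11 + m s\right) 0 \cdot 3 = 0 \cdot 3 = 0$)
$\left(4707688 + 4765165\right) \left(g{\left(1837,-138 \right)} + 1440304\right) = \left(4707688 + 4765165\right) \left(0 + 1440304\right) = 9472853 \cdot 1440304 = 13643788067312$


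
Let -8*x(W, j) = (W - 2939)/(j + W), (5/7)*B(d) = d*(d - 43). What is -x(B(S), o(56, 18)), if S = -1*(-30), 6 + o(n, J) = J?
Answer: 3485/4272 ≈ 0.81578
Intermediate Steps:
o(n, J) = -6 + J
S = 30
B(d) = 7*d*(-43 + d)/5 (B(d) = 7*(d*(d - 43))/5 = 7*(d*(-43 + d))/5 = 7*d*(-43 + d)/5)
x(W, j) = -(-2939 + W)/(8*(W + j)) (x(W, j) = -(W - 2939)/(8*(j + W)) = -(-2939 + W)/(8*(W + j)))
-x(B(S), o(56, 18)) = -(2939 - 7*30*(-43 + 30)/5)/(8*((7/5)*30*(-43 + 30) + (-6 + 18))) = -(2939 - 7*30*(-13)/5)/(8*((7/5)*30*(-13) + 12)) = -(2939 - 1*(-546))/(8*(-546 + 12)) = -(2939 + 546)/(8*(-534)) = -(-1)*3485/(8*534) = -1*(-3485/4272) = 3485/4272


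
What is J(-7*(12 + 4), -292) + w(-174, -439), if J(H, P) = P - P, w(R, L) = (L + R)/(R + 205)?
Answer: -613/31 ≈ -19.774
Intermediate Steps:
w(R, L) = (L + R)/(205 + R)
J(H, P) = 0
J(-7*(12 + 4), -292) + w(-174, -439) = 0 + (-439 - 174)/(205 - 174) = 0 - 613/31 = -613/31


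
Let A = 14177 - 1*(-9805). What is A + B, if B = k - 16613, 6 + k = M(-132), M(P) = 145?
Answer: 7508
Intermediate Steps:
k = 139 (k = -6 + 145 = 139)
A = 23982 (A = 14177 + 9805 = 23982)
B = -16474 (B = 139 - 16613 = -16474)
A + B = 23982 - 16474 = 7508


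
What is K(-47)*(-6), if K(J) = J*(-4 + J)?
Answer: -14382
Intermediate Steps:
K(-47)*(-6) = -47*(-4 - 47)*(-6) = -47*(-51)*(-6) = 2397*(-6) = -14382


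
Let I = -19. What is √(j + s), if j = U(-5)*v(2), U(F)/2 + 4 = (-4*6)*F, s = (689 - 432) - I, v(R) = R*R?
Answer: 2*√301 ≈ 34.699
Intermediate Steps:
v(R) = R²
s = 276 (s = (689 - 432) - 1*(-19) = 257 + 19 = 276)
U(F) = -8 - 48*F (U(F) = -8 + 2*((-4*6)*F) = -8 + 2*(-24*F) = -8 - 48*F)
j = 928 (j = (-8 - 48*(-5))*2² = (-8 + 240)*4 = 232*4 = 928)
√(j + s) = √(928 + 276) = √1204 = 2*√301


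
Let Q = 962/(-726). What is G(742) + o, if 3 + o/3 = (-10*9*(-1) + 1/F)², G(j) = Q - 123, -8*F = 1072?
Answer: 157492798277/6518028 ≈ 24163.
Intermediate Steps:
F = -134 (F = -⅛*1072 = -134)
Q = -481/363 (Q = 962*(-1/726) = -481/363 ≈ -1.3251)
G(j) = -45130/363 (G(j) = -481/363 - 123 = -45130/363)
o = 436096839/17956 (o = -9 + 3*(-10*9*(-1) + 1/(-134))² = -9 + 3*(-90*(-1) - 1/134)² = -9 + 3*(90 - 1/134)² = -9 + 3*(12059/134)² = -9 + 3*(145419481/17956) = -9 + 436258443/17956 = 436096839/17956 ≈ 24287.)
G(742) + o = -45130/363 + 436096839/17956 = 157492798277/6518028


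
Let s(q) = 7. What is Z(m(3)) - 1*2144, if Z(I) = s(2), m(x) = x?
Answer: -2137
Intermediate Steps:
Z(I) = 7
Z(m(3)) - 1*2144 = 7 - 1*2144 = 7 - 2144 = -2137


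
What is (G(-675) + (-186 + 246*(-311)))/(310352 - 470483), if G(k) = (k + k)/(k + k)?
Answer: 76691/160131 ≈ 0.47893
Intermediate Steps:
G(k) = 1 (G(k) = (2*k)/((2*k)) = (2*k)*(1/(2*k)) = 1)
(G(-675) + (-186 + 246*(-311)))/(310352 - 470483) = (1 + (-186 + 246*(-311)))/(310352 - 470483) = (1 + (-186 - 76506))/(-160131) = (1 - 76692)*(-1/160131) = -76691*(-1/160131) = 76691/160131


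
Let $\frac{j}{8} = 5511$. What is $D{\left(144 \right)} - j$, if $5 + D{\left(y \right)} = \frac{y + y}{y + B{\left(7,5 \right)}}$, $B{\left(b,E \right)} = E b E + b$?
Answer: $- \frac{7187015}{163} \approx -44092.0$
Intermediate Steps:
$j = 44088$ ($j = 8 \cdot 5511 = 44088$)
$B{\left(b,E \right)} = b + b E^{2}$ ($B{\left(b,E \right)} = b E^{2} + b = b + b E^{2}$)
$D{\left(y \right)} = -5 + \frac{2 y}{182 + y}$ ($D{\left(y \right)} = -5 + \frac{y + y}{y + 7 \left(1 + 5^{2}\right)} = -5 + \frac{2 y}{y + 7 \left(1 + 25\right)} = -5 + \frac{2 y}{y + 7 \cdot 26} = -5 + \frac{2 y}{y + 182} = -5 + \frac{2 y}{182 + y}$)
$D{\left(144 \right)} - j = \frac{-910 - 432}{182 + 144} - 44088 = \frac{-910 - 432}{326} - 44088 = \frac{1}{326} \left(-1342\right) - 44088 = - \frac{671}{163} - 44088 = - \frac{7187015}{163}$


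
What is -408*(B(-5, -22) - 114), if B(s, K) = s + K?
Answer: 57528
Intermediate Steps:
B(s, K) = K + s
-408*(B(-5, -22) - 114) = -408*((-22 - 5) - 114) = -408*(-27 - 114) = -408*(-141) = 57528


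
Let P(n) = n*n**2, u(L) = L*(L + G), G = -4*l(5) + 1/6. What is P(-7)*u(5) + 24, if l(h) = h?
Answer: 152779/6 ≈ 25463.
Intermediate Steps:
G = -119/6 (G = -4*5 + 1/6 = -20 + 1/6 = -119/6 ≈ -19.833)
u(L) = L*(-119/6 + L) (u(L) = L*(L - 119/6) = L*(-119/6 + L))
P(n) = n**3
P(-7)*u(5) + 24 = (-7)**3*((1/6)*5*(-119 + 6*5)) + 24 = -343*5*(-119 + 30)/6 + 24 = -343*5*(-89)/6 + 24 = -343*(-445/6) + 24 = 152635/6 + 24 = 152779/6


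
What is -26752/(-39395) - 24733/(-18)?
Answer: 974838071/709110 ≈ 1374.7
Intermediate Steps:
-26752/(-39395) - 24733/(-18) = -26752*(-1/39395) - 24733*(-1/18) = 26752/39395 + 24733/18 = 974838071/709110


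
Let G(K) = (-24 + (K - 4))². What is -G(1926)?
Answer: -3602404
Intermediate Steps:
G(K) = (-28 + K)² (G(K) = (-24 + (-4 + K))² = (-28 + K)²)
-G(1926) = -(-28 + 1926)² = -1*1898² = -1*3602404 = -3602404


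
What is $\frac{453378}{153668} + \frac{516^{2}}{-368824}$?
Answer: $\frac{192533019}{86397022} \approx 2.2285$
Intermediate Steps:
$\frac{453378}{153668} + \frac{516^{2}}{-368824} = 453378 \cdot \frac{1}{153668} + 266256 \left(- \frac{1}{368824}\right) = \frac{5529}{1874} - \frac{33282}{46103} = \frac{192533019}{86397022}$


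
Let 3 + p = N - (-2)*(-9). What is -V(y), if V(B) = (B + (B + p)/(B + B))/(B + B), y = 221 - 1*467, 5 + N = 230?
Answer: -20165/40344 ≈ -0.49983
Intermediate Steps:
N = 225 (N = -5 + 230 = 225)
p = 204 (p = -3 + (225 - (-2)*(-9)) = -3 + (225 - 1*18) = -3 + (225 - 18) = -3 + 207 = 204)
y = -246 (y = 221 - 467 = -246)
V(B) = (B + (204 + B)/(2*B))/(2*B) (V(B) = (B + (B + 204)/(B + B))/(B + B) = (B + (204 + B)/((2*B)))/((2*B)) = (B + (204 + B)*(1/(2*B)))*(1/(2*B)) = (B + (204 + B)/(2*B))*(1/(2*B)) = (B + (204 + B)/(2*B))/(2*B))
-V(y) = -(204 - 246 + 2*(-246)**2)/(4*(-246)**2) = -(204 - 246 + 2*60516)/(4*60516) = -(204 - 246 + 121032)/(4*60516) = -120990/(4*60516) = -1*20165/40344 = -20165/40344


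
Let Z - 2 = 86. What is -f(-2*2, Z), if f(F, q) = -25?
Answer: 25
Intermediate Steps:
Z = 88 (Z = 2 + 86 = 88)
-f(-2*2, Z) = -1*(-25) = 25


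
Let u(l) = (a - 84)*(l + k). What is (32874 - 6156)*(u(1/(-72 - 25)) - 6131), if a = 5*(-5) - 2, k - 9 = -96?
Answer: 9141109494/97 ≈ 9.4238e+7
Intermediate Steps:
k = -87 (k = 9 - 96 = -87)
a = -27 (a = -25 - 2 = -27)
u(l) = 9657 - 111*l (u(l) = (-27 - 84)*(l - 87) = -111*(-87 + l) = 9657 - 111*l)
(32874 - 6156)*(u(1/(-72 - 25)) - 6131) = (32874 - 6156)*((9657 - 111/(-72 - 25)) - 6131) = 26718*((9657 - 111/(-97)) - 6131) = 26718*((9657 - 111*(-1/97)) - 6131) = 26718*((9657 + 111/97) - 6131) = 26718*(936840/97 - 6131) = 26718*(342133/97) = 9141109494/97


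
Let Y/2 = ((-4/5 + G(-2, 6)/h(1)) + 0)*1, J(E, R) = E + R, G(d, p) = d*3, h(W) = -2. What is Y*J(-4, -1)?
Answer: -22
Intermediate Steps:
G(d, p) = 3*d
Y = 22/5 (Y = 2*(((-4/5 + (3*(-2))/(-2)) + 0)*1) = 2*(((-4*⅕ - 6*(-½)) + 0)*1) = 2*(((-⅘ + 3) + 0)*1) = 2*((11/5 + 0)*1) = 2*((11/5)*1) = 2*(11/5) = 22/5 ≈ 4.4000)
Y*J(-4, -1) = 22*(-4 - 1)/5 = (22/5)*(-5) = -22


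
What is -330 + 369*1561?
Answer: 575679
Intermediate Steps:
-330 + 369*1561 = -330 + 576009 = 575679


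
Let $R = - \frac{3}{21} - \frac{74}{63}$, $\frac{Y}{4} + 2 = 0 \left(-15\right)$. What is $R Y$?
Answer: $\frac{664}{63} \approx 10.54$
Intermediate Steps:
$Y = -8$ ($Y = -8 + 4 \cdot 0 \left(-15\right) = -8 + 4 \cdot 0 = -8 + 0 = -8$)
$R = - \frac{83}{63}$ ($R = \left(-3\right) \frac{1}{21} - \frac{74}{63} = - \frac{1}{7} - \frac{74}{63} = - \frac{83}{63} \approx -1.3175$)
$R Y = \left(- \frac{83}{63}\right) \left(-8\right) = \frac{664}{63}$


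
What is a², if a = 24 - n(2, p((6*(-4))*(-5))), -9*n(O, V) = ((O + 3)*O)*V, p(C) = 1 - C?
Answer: 948676/81 ≈ 11712.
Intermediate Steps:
n(O, V) = -O*V*(3 + O)/9 (n(O, V) = -(O + 3)*O*V/9 = -(3 + O)*O*V/9 = -O*(3 + O)*V/9 = -O*V*(3 + O)/9)
a = -974/9 (a = 24 - (-1)*2*(1 - 6*(-4)*(-5))*(3 + 2)/9 = 24 - (-1)*2*(1 - (-24)*(-5))*5/9 = 24 - (-1)*2*(1 - 1*120)*5/9 = 24 - (-1)*2*(1 - 120)*5/9 = 24 - (-1)*2*(-119)*5/9 = 24 - 1*1190/9 = 24 - 1190/9 = -974/9 ≈ -108.22)
a² = (-974/9)² = 948676/81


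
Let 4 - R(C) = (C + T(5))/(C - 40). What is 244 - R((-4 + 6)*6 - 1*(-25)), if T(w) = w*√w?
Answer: 683/3 - 5*√5/3 ≈ 223.94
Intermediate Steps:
T(w) = w^(3/2)
R(C) = 4 - (C + 5*√5)/(-40 + C) (R(C) = 4 - (C + 5^(3/2))/(C - 40) = 4 - (C + 5*√5)/(-40 + C))
244 - R((-4 + 6)*6 - 1*(-25)) = 244 - (-160 - 5*√5 + 3*((-4 + 6)*6 - 1*(-25)))/(-40 + ((-4 + 6)*6 - 1*(-25))) = 244 - (-160 - 5*√5 + 3*(2*6 + 25))/(-40 + (2*6 + 25)) = 244 - (-160 - 5*√5 + 3*(12 + 25))/(-40 + (12 + 25)) = 244 - (-160 - 5*√5 + 3*37)/(-40 + 37) = 244 - (-160 - 5*√5 + 111)/(-3) = 244 - (-1)*(-49 - 5*√5)/3 = 244 - (49/3 + 5*√5/3) = 244 + (-49/3 - 5*√5/3) = 683/3 - 5*√5/3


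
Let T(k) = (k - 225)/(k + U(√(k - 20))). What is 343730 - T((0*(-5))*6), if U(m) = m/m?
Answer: 343955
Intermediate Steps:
U(m) = 1
T(k) = (-225 + k)/(1 + k) (T(k) = (k - 225)/(k + 1) = (-225 + k)/(1 + k))
343730 - T((0*(-5))*6) = 343730 - (-225 + (0*(-5))*6)/(1 + (0*(-5))*6) = 343730 - (-225 + 0*6)/(1 + 0*6) = 343730 - (-225 + 0)/(1 + 0) = 343730 - (-225)/1 = 343730 - (-225) = 343730 - 1*(-225) = 343730 + 225 = 343955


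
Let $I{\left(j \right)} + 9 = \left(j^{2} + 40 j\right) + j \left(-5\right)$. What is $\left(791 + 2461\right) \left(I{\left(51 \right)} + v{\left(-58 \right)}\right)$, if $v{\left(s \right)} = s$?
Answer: $14045388$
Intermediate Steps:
$I{\left(j \right)} = -9 + j^{2} + 35 j$ ($I{\left(j \right)} = -9 + \left(\left(j^{2} + 40 j\right) + j \left(-5\right)\right) = -9 - \left(- j^{2} - 35 j\right) = -9 + \left(j^{2} + 35 j\right) = -9 + j^{2} + 35 j$)
$\left(791 + 2461\right) \left(I{\left(51 \right)} + v{\left(-58 \right)}\right) = \left(791 + 2461\right) \left(\left(-9 + 51^{2} + 35 \cdot 51\right) - 58\right) = 3252 \left(\left(-9 + 2601 + 1785\right) - 58\right) = 3252 \left(4377 - 58\right) = 3252 \cdot 4319 = 14045388$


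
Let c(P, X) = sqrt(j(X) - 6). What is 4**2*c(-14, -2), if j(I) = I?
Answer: 32*I*sqrt(2) ≈ 45.255*I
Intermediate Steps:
c(P, X) = sqrt(-6 + X) (c(P, X) = sqrt(X - 6) = sqrt(-6 + X))
4**2*c(-14, -2) = 4**2*sqrt(-6 - 2) = 16*sqrt(-8) = 16*(2*I*sqrt(2)) = 32*I*sqrt(2)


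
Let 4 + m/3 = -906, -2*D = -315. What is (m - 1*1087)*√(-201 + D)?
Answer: -3817*I*√174/2 ≈ -25175.0*I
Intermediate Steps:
D = 315/2 (D = -½*(-315) = 315/2 ≈ 157.50)
m = -2730 (m = -12 + 3*(-906) = -12 - 2718 = -2730)
(m - 1*1087)*√(-201 + D) = (-2730 - 1*1087)*√(-201 + 315/2) = (-2730 - 1087)*√(-87/2) = -3817*I*√174/2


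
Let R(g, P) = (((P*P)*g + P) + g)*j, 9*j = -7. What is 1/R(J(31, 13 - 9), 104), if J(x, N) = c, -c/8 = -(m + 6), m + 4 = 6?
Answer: -9/4846744 ≈ -1.8569e-6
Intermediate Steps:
m = 2 (m = -4 + 6 = 2)
j = -7/9 (j = (⅑)*(-7) = -7/9 ≈ -0.77778)
c = 64 (c = -(-8)*(2 + 6) = -(-8)*8 = -8*(-8) = 64)
J(x, N) = 64
R(g, P) = -7*P/9 - 7*g/9 - 7*g*P²/9 (R(g, P) = (((P*P)*g + P) + g)*(-7/9) = ((P²*g + P) + g)*(-7/9) = ((g*P² + P) + g)*(-7/9) = ((P + g*P²) + g)*(-7/9) = (P + g + g*P²)*(-7/9) = -7*P/9 - 7*g/9 - 7*g*P²/9)
1/R(J(31, 13 - 9), 104) = 1/(-7/9*104 - 7/9*64 - 7/9*64*104²) = 1/(-728/9 - 448/9 - 7/9*64*10816) = 1/(-728/9 - 448/9 - 4845568/9) = 1/(-4846744/9) = -9/4846744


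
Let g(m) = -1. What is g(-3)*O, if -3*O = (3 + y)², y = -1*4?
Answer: ⅓ ≈ 0.33333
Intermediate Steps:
y = -4
O = -⅓ (O = -(3 - 4)²/3 = -⅓*(-1)² = -⅓*1 = -⅓ ≈ -0.33333)
g(-3)*O = -1*(-⅓) = ⅓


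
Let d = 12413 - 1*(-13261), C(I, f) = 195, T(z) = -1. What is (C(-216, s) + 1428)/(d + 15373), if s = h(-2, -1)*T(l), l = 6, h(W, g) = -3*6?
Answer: 1623/41047 ≈ 0.039540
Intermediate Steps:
h(W, g) = -18
s = 18 (s = -18*(-1) = 18)
d = 25674 (d = 12413 + 13261 = 25674)
(C(-216, s) + 1428)/(d + 15373) = (195 + 1428)/(25674 + 15373) = 1623/41047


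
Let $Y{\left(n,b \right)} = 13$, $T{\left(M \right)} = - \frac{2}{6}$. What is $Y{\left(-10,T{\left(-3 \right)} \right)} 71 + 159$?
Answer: $1082$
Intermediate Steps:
$T{\left(M \right)} = - \frac{1}{3}$ ($T{\left(M \right)} = \left(-2\right) \frac{1}{6} = - \frac{1}{3}$)
$Y{\left(-10,T{\left(-3 \right)} \right)} 71 + 159 = 13 \cdot 71 + 159 = 923 + 159 = 1082$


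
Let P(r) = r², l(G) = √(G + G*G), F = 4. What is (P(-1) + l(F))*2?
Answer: 2 + 4*√5 ≈ 10.944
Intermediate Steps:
l(G) = √(G + G²)
(P(-1) + l(F))*2 = ((-1)² + √(4*(1 + 4)))*2 = (1 + √(4*5))*2 = (1 + √20)*2 = (1 + 2*√5)*2 = 2 + 4*√5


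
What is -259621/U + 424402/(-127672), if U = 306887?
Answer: -81694894443/19590438532 ≈ -4.1701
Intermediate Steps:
-259621/U + 424402/(-127672) = -259621/306887 + 424402/(-127672) = -259621*1/306887 + 424402*(-1/127672) = -259621/306887 - 212201/63836 = -81694894443/19590438532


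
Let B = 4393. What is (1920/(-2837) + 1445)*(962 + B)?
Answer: 21942353475/2837 ≈ 7.7344e+6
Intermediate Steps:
(1920/(-2837) + 1445)*(962 + B) = (1920/(-2837) + 1445)*(962 + 4393) = (1920*(-1/2837) + 1445)*5355 = (-1920/2837 + 1445)*5355 = (4097545/2837)*5355 = 21942353475/2837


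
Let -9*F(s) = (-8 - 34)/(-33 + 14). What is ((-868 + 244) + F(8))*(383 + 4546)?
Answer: -58461226/19 ≈ -3.0769e+6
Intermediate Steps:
F(s) = -14/57 (F(s) = -(-8 - 34)/(9*(-33 + 14)) = -(-14)/(3*(-19)) = -(-14)*(-1)/(3*19) = -⅑*42/19 = -14/57)
((-868 + 244) + F(8))*(383 + 4546) = ((-868 + 244) - 14/57)*(383 + 4546) = (-624 - 14/57)*4929 = -35582/57*4929 = -58461226/19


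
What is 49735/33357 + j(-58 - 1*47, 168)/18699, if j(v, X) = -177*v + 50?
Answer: 517200820/207914181 ≈ 2.4876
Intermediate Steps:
j(v, X) = 50 - 177*v
49735/33357 + j(-58 - 1*47, 168)/18699 = 49735/33357 + (50 - 177*(-58 - 1*47))/18699 = 49735*(1/33357) + (50 - 177*(-58 - 47))*(1/18699) = 49735/33357 + (50 - 177*(-105))*(1/18699) = 49735/33357 + (50 + 18585)*(1/18699) = 49735/33357 + 18635*(1/18699) = 49735/33357 + 18635/18699 = 517200820/207914181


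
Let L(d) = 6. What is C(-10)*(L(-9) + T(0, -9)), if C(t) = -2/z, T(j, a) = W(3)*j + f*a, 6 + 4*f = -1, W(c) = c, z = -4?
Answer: 87/8 ≈ 10.875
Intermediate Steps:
f = -7/4 (f = -3/2 + (¼)*(-1) = -3/2 - ¼ = -7/4 ≈ -1.7500)
T(j, a) = 3*j - 7*a/4
C(t) = ½ (C(t) = -2/(-4) = -2*(-¼) = ½)
C(-10)*(L(-9) + T(0, -9)) = (6 + (3*0 - 7/4*(-9)))/2 = (6 + (0 + 63/4))/2 = (6 + 63/4)/2 = (½)*(87/4) = 87/8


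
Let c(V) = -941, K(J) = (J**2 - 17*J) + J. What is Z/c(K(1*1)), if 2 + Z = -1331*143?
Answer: 190335/941 ≈ 202.27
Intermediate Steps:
K(J) = J**2 - 16*J
Z = -190335 (Z = -2 - 1331*143 = -2 - 190333 = -190335)
Z/c(K(1*1)) = -190335/(-941) = -190335*(-1/941) = 190335/941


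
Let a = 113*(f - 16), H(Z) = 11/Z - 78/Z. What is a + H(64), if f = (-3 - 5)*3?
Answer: -289347/64 ≈ -4521.0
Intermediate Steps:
H(Z) = -67/Z
f = -24 (f = -8*3 = -24)
a = -4520 (a = 113*(-24 - 16) = 113*(-40) = -4520)
a + H(64) = -4520 - 67/64 = -289347/64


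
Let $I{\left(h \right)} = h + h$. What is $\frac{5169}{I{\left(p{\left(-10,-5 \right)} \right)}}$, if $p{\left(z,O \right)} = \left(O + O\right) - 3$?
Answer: $- \frac{5169}{26} \approx -198.81$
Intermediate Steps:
$p{\left(z,O \right)} = -3 + 2 O$ ($p{\left(z,O \right)} = 2 O - 3 = -3 + 2 O$)
$I{\left(h \right)} = 2 h$
$\frac{5169}{I{\left(p{\left(-10,-5 \right)} \right)}} = \frac{5169}{2 \left(-3 + 2 \left(-5\right)\right)} = \frac{5169}{2 \left(-3 - 10\right)} = \frac{5169}{2 \left(-13\right)} = \frac{5169}{-26} = 5169 \left(- \frac{1}{26}\right) = - \frac{5169}{26}$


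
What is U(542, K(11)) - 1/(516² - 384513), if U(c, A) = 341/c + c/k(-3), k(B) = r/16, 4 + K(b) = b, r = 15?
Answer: 61826586917/106825490 ≈ 578.76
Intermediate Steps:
K(b) = -4 + b
k(B) = 15/16
U(c, A) = 341/c + 16*c/15 (U(c, A) = 341/c + c/(15/16) = 341/c + c*(16/15) = 341/c + 16*c/15)
U(542, K(11)) - 1/(516² - 384513) = (341/542 + (16/15)*542) - 1/(516² - 384513) = (341*(1/542) + 8672/15) - 1/(266256 - 384513) = (341/542 + 8672/15) - 1/(-118257) = 4705339/8130 - 1*(-1/118257) = 4705339/8130 + 1/118257 = 61826586917/106825490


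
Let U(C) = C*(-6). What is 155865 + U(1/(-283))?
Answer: 44109801/283 ≈ 1.5587e+5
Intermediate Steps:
U(C) = -6*C
155865 + U(1/(-283)) = 155865 - 6/(-283) = 155865 - 6*(-1/283) = 155865 + 6/283 = 44109801/283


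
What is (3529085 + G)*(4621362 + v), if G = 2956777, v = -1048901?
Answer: 23170489046382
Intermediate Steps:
(3529085 + G)*(4621362 + v) = (3529085 + 2956777)*(4621362 - 1048901) = 6485862*3572461 = 23170489046382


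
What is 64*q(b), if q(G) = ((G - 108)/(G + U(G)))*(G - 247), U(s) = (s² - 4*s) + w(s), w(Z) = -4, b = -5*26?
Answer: 2871232/8643 ≈ 332.20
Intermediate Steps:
b = -130
U(s) = -4 + s² - 4*s (U(s) = (s² - 4*s) - 4 = -4 + s² - 4*s)
q(G) = (-247 + G)*(-108 + G)/(-4 + G² - 3*G) (q(G) = ((G - 108)/(G + (-4 + G² - 4*G)))*(G - 247) = ((-108 + G)/(-4 + G² - 3*G))*(-247 + G) = (-247 + G)*(-108 + G)/(-4 + G² - 3*G))
64*q(b) = 64*((-26676 - 1*(-130)² + 355*(-130))/(4 - 1*(-130)² + 3*(-130))) = 64*((-26676 - 1*16900 - 46150)/(4 - 1*16900 - 390)) = 64*((-26676 - 16900 - 46150)/(4 - 16900 - 390)) = 64*(-89726/(-17286)) = 64*(-1/17286*(-89726)) = 64*(44863/8643) = 2871232/8643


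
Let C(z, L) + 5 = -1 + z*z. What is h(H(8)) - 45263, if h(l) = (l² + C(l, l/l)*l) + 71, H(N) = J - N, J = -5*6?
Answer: -98392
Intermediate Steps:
J = -30
C(z, L) = -6 + z² (C(z, L) = -5 + (-1 + z*z) = -5 + (-1 + z²) = -6 + z²)
H(N) = -30 - N
h(l) = 71 + l² + l*(-6 + l²) (h(l) = (l² + (-6 + l²)*l) + 71 = (l² + l*(-6 + l²)) + 71 = 71 + l² + l*(-6 + l²))
h(H(8)) - 45263 = (71 + (-30 - 1*8)² + (-30 - 1*8)*(-6 + (-30 - 1*8)²)) - 45263 = (71 + (-30 - 8)² + (-30 - 8)*(-6 + (-30 - 8)²)) - 45263 = (71 + (-38)² - 38*(-6 + (-38)²)) - 45263 = (71 + 1444 - 38*(-6 + 1444)) - 45263 = (71 + 1444 - 38*1438) - 45263 = (71 + 1444 - 54644) - 45263 = -53129 - 45263 = -98392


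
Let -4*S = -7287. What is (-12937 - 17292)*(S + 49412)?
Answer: -6194980115/4 ≈ -1.5487e+9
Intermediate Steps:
S = 7287/4 (S = -¼*(-7287) = 7287/4 ≈ 1821.8)
(-12937 - 17292)*(S + 49412) = (-12937 - 17292)*(7287/4 + 49412) = -30229*204935/4 = -6194980115/4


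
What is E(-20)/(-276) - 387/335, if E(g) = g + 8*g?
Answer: -3876/7705 ≈ -0.50305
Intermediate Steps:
E(g) = 9*g
E(-20)/(-276) - 387/335 = (9*(-20))/(-276) - 387/335 = -180*(-1/276) - 387*1/335 = 15/23 - 387/335 = -3876/7705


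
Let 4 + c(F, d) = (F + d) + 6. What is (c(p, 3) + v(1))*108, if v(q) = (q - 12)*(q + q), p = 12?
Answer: -540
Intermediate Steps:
v(q) = 2*q*(-12 + q) (v(q) = (-12 + q)*(2*q) = 2*q*(-12 + q))
c(F, d) = 2 + F + d (c(F, d) = -4 + ((F + d) + 6) = -4 + (6 + F + d) = 2 + F + d)
(c(p, 3) + v(1))*108 = ((2 + 12 + 3) + 2*1*(-12 + 1))*108 = (17 + 2*1*(-11))*108 = (17 - 22)*108 = -5*108 = -540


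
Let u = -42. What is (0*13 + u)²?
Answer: 1764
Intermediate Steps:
(0*13 + u)² = (0*13 - 42)² = (0 - 42)² = (-42)² = 1764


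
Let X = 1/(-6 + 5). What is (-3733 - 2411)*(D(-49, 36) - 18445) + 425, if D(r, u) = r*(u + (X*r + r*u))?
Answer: -392146519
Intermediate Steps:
X = -1 (X = 1/(-1) = -1)
D(r, u) = r*(u - r + r*u) (D(r, u) = r*(u + (-r + r*u)) = r*(u - r + r*u))
(-3733 - 2411)*(D(-49, 36) - 18445) + 425 = (-3733 - 2411)*(-49*(36 - 1*(-49) - 49*36) - 18445) + 425 = -6144*(-49*(36 + 49 - 1764) - 18445) + 425 = -6144*(-49*(-1679) - 18445) + 425 = -6144*(82271 - 18445) + 425 = -6144*63826 + 425 = -392146944 + 425 = -392146519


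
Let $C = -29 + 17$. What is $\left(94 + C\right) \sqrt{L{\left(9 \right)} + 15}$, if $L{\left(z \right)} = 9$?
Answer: $164 \sqrt{6} \approx 401.72$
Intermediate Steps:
$C = -12$
$\left(94 + C\right) \sqrt{L{\left(9 \right)} + 15} = \left(94 - 12\right) \sqrt{9 + 15} = 82 \sqrt{24} = 82 \cdot 2 \sqrt{6} = 164 \sqrt{6}$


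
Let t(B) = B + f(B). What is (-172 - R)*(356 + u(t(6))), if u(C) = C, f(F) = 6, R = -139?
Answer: -12144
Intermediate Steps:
t(B) = 6 + B (t(B) = B + 6 = 6 + B)
(-172 - R)*(356 + u(t(6))) = (-172 - 1*(-139))*(356 + (6 + 6)) = (-172 + 139)*(356 + 12) = -33*368 = -12144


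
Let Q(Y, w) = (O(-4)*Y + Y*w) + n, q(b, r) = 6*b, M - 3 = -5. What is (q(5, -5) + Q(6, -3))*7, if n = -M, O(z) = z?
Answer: -70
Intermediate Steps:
M = -2 (M = 3 - 5 = -2)
n = 2 (n = -1*(-2) = 2)
Q(Y, w) = 2 - 4*Y + Y*w (Q(Y, w) = (-4*Y + Y*w) + 2 = 2 - 4*Y + Y*w)
(q(5, -5) + Q(6, -3))*7 = (6*5 + (2 - 4*6 + 6*(-3)))*7 = (30 + (2 - 24 - 18))*7 = (30 - 40)*7 = -10*7 = -70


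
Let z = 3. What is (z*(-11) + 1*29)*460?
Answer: -1840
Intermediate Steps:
(z*(-11) + 1*29)*460 = (3*(-11) + 1*29)*460 = (-33 + 29)*460 = -4*460 = -1840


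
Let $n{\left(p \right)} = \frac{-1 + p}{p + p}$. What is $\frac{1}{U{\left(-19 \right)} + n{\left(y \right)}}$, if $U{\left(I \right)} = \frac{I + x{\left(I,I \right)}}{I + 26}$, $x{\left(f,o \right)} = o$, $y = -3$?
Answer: $- \frac{21}{100} \approx -0.21$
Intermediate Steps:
$n{\left(p \right)} = \frac{-1 + p}{2 p}$
$U{\left(I \right)} = \frac{2 I}{26 + I}$ ($U{\left(I \right)} = \frac{I + I}{I + 26} = \frac{2 I}{26 + I}$)
$\frac{1}{U{\left(-19 \right)} + n{\left(y \right)}} = \frac{1}{2 \left(-19\right) \frac{1}{26 - 19} + \frac{-1 - 3}{2 \left(-3\right)}} = \frac{1}{2 \left(-19\right) \frac{1}{7} + \frac{1}{2} \left(- \frac{1}{3}\right) \left(-4\right)} = \frac{1}{2 \left(-19\right) \frac{1}{7} + \frac{2}{3}} = \frac{1}{- \frac{38}{7} + \frac{2}{3}} = \frac{1}{- \frac{100}{21}} = - \frac{21}{100}$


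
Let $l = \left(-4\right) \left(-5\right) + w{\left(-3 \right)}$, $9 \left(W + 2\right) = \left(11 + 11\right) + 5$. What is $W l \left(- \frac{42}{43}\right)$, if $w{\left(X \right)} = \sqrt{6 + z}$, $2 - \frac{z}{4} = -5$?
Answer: $- \frac{840}{43} - \frac{42 \sqrt{34}}{43} \approx -25.23$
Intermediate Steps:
$W = 1$ ($W = -2 + \frac{\left(11 + 11\right) + 5}{9} = -2 + \frac{22 + 5}{9} = -2 + \frac{1}{9} \cdot 27 = -2 + 3 = 1$)
$z = 28$ ($z = 8 - -20 = 8 + 20 = 28$)
$w{\left(X \right)} = \sqrt{34}$ ($w{\left(X \right)} = \sqrt{6 + 28} = \sqrt{34}$)
$l = 20 + \sqrt{34}$ ($l = \left(-4\right) \left(-5\right) + \sqrt{34} = 20 + \sqrt{34} \approx 25.831$)
$W l \left(- \frac{42}{43}\right) = 1 \left(20 + \sqrt{34}\right) \left(- \frac{42}{43}\right) = \left(20 + \sqrt{34}\right) \left(\left(-42\right) \frac{1}{43}\right) = \left(20 + \sqrt{34}\right) \left(- \frac{42}{43}\right) = - \frac{840}{43} - \frac{42 \sqrt{34}}{43}$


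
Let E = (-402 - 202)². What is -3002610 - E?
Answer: -3367426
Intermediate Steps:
E = 364816 (E = (-604)² = 364816)
-3002610 - E = -3002610 - 1*364816 = -3002610 - 364816 = -3367426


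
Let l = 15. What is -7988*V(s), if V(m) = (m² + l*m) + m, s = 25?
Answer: -8187700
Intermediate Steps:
V(m) = m² + 16*m (V(m) = (m² + 15*m) + m = m² + 16*m)
-7988*V(s) = -199700*(16 + 25) = -199700*41 = -7988*1025 = -8187700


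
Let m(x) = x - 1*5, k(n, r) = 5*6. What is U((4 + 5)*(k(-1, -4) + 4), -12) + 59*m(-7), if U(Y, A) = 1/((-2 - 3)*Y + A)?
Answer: -1091737/1542 ≈ -708.00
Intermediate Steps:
k(n, r) = 30
U(Y, A) = 1/(A - 5*Y) (U(Y, A) = 1/(-5*Y + A) = 1/(A - 5*Y))
m(x) = -5 + x (m(x) = x - 5 = -5 + x)
U((4 + 5)*(k(-1, -4) + 4), -12) + 59*m(-7) = 1/(-12 - 5*(4 + 5)*(30 + 4)) + 59*(-5 - 7) = 1/(-12 - 45*34) + 59*(-12) = 1/(-12 - 5*306) - 708 = 1/(-12 - 1530) - 708 = 1/(-1542) - 708 = -1/1542 - 708 = -1091737/1542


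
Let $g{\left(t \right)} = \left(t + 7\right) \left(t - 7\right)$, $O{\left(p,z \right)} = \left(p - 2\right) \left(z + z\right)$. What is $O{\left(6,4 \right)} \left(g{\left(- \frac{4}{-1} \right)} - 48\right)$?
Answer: $-2592$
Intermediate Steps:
$O{\left(p,z \right)} = 2 z \left(-2 + p\right)$ ($O{\left(p,z \right)} = \left(-2 + p\right) 2 z = 2 z \left(-2 + p\right)$)
$g{\left(t \right)} = \left(-7 + t\right) \left(7 + t\right)$ ($g{\left(t \right)} = \left(7 + t\right) \left(-7 + t\right) = \left(-7 + t\right) \left(7 + t\right)$)
$O{\left(6,4 \right)} \left(g{\left(- \frac{4}{-1} \right)} - 48\right) = 2 \cdot 4 \left(-2 + 6\right) \left(\left(-49 + \left(- \frac{4}{-1}\right)^{2}\right) - 48\right) = 2 \cdot 4 \cdot 4 \left(\left(-49 + \left(\left(-4\right) \left(-1\right)\right)^{2}\right) - 48\right) = 32 \left(\left(-49 + 4^{2}\right) - 48\right) = 32 \left(\left(-49 + 16\right) - 48\right) = 32 \left(-33 - 48\right) = 32 \left(-81\right) = -2592$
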